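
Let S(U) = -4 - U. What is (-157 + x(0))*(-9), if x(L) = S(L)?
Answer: 1449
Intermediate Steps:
x(L) = -4 - L
(-157 + x(0))*(-9) = (-157 + (-4 - 1*0))*(-9) = (-157 + (-4 + 0))*(-9) = (-157 - 4)*(-9) = -161*(-9) = 1449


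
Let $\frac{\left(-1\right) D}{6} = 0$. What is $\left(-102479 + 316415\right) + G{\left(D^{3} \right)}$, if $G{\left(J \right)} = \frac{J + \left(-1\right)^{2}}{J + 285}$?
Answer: $\frac{60971761}{285} \approx 2.1394 \cdot 10^{5}$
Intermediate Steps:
$D = 0$ ($D = \left(-6\right) 0 = 0$)
$G{\left(J \right)} = \frac{1 + J}{285 + J}$ ($G{\left(J \right)} = \frac{J + 1}{285 + J} = \frac{1 + J}{285 + J}$)
$\left(-102479 + 316415\right) + G{\left(D^{3} \right)} = \left(-102479 + 316415\right) + \frac{1 + 0^{3}}{285 + 0^{3}} = 213936 + \frac{1 + 0}{285 + 0} = 213936 + \frac{1}{285} \cdot 1 = 213936 + \frac{1}{285} = \frac{60971761}{285}$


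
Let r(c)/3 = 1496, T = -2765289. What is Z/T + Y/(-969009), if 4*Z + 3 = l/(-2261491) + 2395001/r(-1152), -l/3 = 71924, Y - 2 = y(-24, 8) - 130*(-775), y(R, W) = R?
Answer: -3771182994661211878657/36262253147215275680544 ≈ -0.10400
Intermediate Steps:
Y = 100728 (Y = 2 + (-24 - 130*(-775)) = 2 + (-24 + 100750) = 2 + 100726 = 100728)
l = -215772 (l = -3*71924 = -215772)
r(c) = 4488 (r(c) = 3*1496 = 4488)
Z = 5386792876403/40598286432 (Z = -¾ + (-215772/(-2261491) + 2395001/4488)/4 = -¾ + (-215772*(-1/2261491) + 2395001*(1/4488))/4 = -¾ + (215772/2261491 + 2395001/4488)/4 = -¾ + (¼)*(5417241591227/10149571608) = -¾ + 5417241591227/40598286432 = 5386792876403/40598286432 ≈ 132.69)
Z/T + Y/(-969009) = (5386792876403/40598286432)/(-2765289) + 100728/(-969009) = (5386792876403/40598286432)*(-1/2765289) + 100728*(-1/969009) = -5386792876403/112265994889258848 - 33576/323003 = -3771182994661211878657/36262253147215275680544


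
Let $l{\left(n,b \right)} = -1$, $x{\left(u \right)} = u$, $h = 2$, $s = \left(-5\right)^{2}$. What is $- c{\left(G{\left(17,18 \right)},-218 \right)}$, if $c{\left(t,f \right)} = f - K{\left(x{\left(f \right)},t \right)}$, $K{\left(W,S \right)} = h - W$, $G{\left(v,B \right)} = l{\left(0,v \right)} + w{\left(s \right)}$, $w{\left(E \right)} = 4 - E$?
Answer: $438$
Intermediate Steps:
$s = 25$
$G{\left(v,B \right)} = -22$ ($G{\left(v,B \right)} = -1 + \left(4 - 25\right) = -1 - 21 = -22$)
$K{\left(W,S \right)} = 2 - W$
$c{\left(t,f \right)} = -2 + 2 f$ ($c{\left(t,f \right)} = f - \left(2 - f\right) = f + \left(-2 + f\right) = -2 + 2 f$)
$- c{\left(G{\left(17,18 \right)},-218 \right)} = - (-2 + 2 \left(-218\right)) = - (-2 - 436) = \left(-1\right) \left(-438\right) = 438$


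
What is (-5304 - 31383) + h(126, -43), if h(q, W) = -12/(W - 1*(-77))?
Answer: -623685/17 ≈ -36687.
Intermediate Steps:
h(q, W) = -12/(77 + W) (h(q, W) = -12/(W + 77) = -12/(77 + W))
(-5304 - 31383) + h(126, -43) = (-5304 - 31383) - 12/(77 - 43) = -36687 - 12/34 = -36687 - 12*1/34 = -36687 - 6/17 = -623685/17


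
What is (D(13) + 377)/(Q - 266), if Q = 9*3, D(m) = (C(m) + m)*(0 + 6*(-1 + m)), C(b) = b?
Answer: -2249/239 ≈ -9.4100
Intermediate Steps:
D(m) = 2*m*(-6 + 6*m) (D(m) = (m + m)*(0 + 6*(-1 + m)) = (2*m)*(0 + (-6 + 6*m)) = (2*m)*(-6 + 6*m) = 2*m*(-6 + 6*m))
Q = 27
(D(13) + 377)/(Q - 266) = (12*13*(-1 + 13) + 377)/(27 - 266) = (12*13*12 + 377)/(-239) = (1872 + 377)*(-1/239) = 2249*(-1/239) = -2249/239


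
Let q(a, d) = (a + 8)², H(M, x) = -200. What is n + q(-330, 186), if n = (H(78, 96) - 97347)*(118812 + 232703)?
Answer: -34289130021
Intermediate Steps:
q(a, d) = (8 + a)²
n = -34289233705 (n = (-200 - 97347)*(118812 + 232703) = -97547*351515 = -34289233705)
n + q(-330, 186) = -34289233705 + (8 - 330)² = -34289233705 + (-322)² = -34289233705 + 103684 = -34289130021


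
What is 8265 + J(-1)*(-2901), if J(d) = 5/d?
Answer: 22770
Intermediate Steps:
8265 + J(-1)*(-2901) = 8265 + (5/(-1))*(-2901) = 8265 + (5*(-1))*(-2901) = 8265 - 5*(-2901) = 8265 + 14505 = 22770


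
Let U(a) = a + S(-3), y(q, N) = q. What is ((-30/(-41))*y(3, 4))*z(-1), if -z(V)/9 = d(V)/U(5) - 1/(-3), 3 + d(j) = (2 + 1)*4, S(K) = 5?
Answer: -999/41 ≈ -24.366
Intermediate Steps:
d(j) = 9 (d(j) = -3 + (2 + 1)*4 = -3 + 3*4 = -3 + 12 = 9)
U(a) = 5 + a (U(a) = a + 5 = 5 + a)
z(V) = -111/10 (z(V) = -9*(9/(5 + 5) - 1/(-3)) = -9*(9/10 - 1*(-⅓)) = -9*(9*(⅒) + ⅓) = -9*(9/10 + ⅓) = -9*37/30 = -111/10)
((-30/(-41))*y(3, 4))*z(-1) = (-30/(-41)*3)*(-111/10) = (-30*(-1/41)*3)*(-111/10) = ((30/41)*3)*(-111/10) = (90/41)*(-111/10) = -999/41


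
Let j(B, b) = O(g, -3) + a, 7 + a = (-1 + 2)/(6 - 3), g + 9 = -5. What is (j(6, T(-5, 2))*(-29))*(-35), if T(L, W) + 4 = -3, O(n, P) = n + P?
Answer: -72065/3 ≈ -24022.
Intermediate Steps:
g = -14 (g = -9 - 5 = -14)
O(n, P) = P + n
a = -20/3 (a = -7 + (-1 + 2)/(6 - 3) = -7 + 1/3 = -7 + 1*(⅓) = -7 + ⅓ = -20/3 ≈ -6.6667)
T(L, W) = -7 (T(L, W) = -4 - 3 = -7)
j(B, b) = -71/3 (j(B, b) = (-3 - 14) - 20/3 = -17 - 20/3 = -71/3)
(j(6, T(-5, 2))*(-29))*(-35) = -71/3*(-29)*(-35) = (2059/3)*(-35) = -72065/3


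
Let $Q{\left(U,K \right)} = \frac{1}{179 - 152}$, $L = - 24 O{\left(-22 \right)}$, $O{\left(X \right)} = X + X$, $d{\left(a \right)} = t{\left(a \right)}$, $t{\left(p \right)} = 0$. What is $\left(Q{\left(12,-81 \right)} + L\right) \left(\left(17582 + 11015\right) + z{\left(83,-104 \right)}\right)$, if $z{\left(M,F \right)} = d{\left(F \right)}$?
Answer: $\frac{815386261}{27} \approx 3.0199 \cdot 10^{7}$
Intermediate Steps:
$d{\left(a \right)} = 0$
$z{\left(M,F \right)} = 0$
$O{\left(X \right)} = 2 X$
$L = 1056$ ($L = - 24 \cdot 2 \left(-22\right) = \left(-24\right) \left(-44\right) = 1056$)
$Q{\left(U,K \right)} = \frac{1}{27}$
$\left(Q{\left(12,-81 \right)} + L\right) \left(\left(17582 + 11015\right) + z{\left(83,-104 \right)}\right) = \left(\frac{1}{27} + 1056\right) \left(\left(17582 + 11015\right) + 0\right) = \frac{28513 \left(28597 + 0\right)}{27} = \frac{28513}{27} \cdot 28597 = \frac{815386261}{27}$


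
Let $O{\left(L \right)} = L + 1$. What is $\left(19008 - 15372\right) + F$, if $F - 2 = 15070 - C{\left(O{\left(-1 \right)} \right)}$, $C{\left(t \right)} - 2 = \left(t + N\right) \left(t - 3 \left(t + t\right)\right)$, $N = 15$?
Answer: $18706$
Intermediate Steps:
$O{\left(L \right)} = 1 + L$
$C{\left(t \right)} = 2 - 5 t \left(15 + t\right)$ ($C{\left(t \right)} = 2 + \left(t + 15\right) \left(t - 3 \left(t + t\right)\right) = 2 + \left(15 + t\right) \left(t - 3 \cdot 2 t\right) = 2 + \left(15 + t\right) \left(t - 6 t\right) = 2 + \left(15 + t\right) \left(- 5 t\right) = 2 - 5 t \left(15 + t\right)$)
$F = 15070$ ($F = 2 - \left(-15068 - 75 \left(1 - 1\right) - 5 \left(1 - 1\right)^{2}\right) = 2 - \left(-15068 + 0 + 0\right) = 2 + \left(15070 - \left(2 + 0 - 0\right)\right) = 2 + \left(15070 - \left(2 + 0 + 0\right)\right) = 2 + \left(15070 - 2\right) = 2 + 15068 = 15070$)
$\left(19008 - 15372\right) + F = \left(19008 - 15372\right) + 15070 = 3636 + 15070 = 18706$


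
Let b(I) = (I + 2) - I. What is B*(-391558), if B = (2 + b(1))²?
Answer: -6264928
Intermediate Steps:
b(I) = 2 (b(I) = (2 + I) - I = 2)
B = 16 (B = (2 + 2)² = 4² = 16)
B*(-391558) = 16*(-391558) = -6264928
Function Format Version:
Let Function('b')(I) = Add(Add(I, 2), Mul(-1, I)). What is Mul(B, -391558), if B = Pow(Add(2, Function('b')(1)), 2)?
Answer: -6264928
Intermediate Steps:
Function('b')(I) = 2 (Function('b')(I) = Add(Add(2, I), Mul(-1, I)) = 2)
B = 16 (B = Pow(Add(2, 2), 2) = Pow(4, 2) = 16)
Mul(B, -391558) = Mul(16, -391558) = -6264928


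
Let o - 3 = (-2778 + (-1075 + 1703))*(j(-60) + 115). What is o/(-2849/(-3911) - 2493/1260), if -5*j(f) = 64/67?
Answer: 9055232398660/45860629 ≈ 1.9745e+5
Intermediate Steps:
j(f) = -64/335 (j(f) = -64/(5*67) = -1/5*64/67 = -64/335)
o = -16538029/67 (o = 3 + (-2778 + (-1075 + 1703))*(-64/335 + 115) = 3 + (-2778 + 628)*(38461/335) = 3 - 2150*38461/335 = 3 - 16538230/67 = -16538029/67 ≈ -2.4684e+5)
o/(-2849/(-3911) - 2493/1260) = -16538029/(67*(-2849/(-3911) - 2493/1260)) = -16538029/(67*(-2849*(-1/3911) - 2493*1/1260)) = -16538029/(67*(2849/3911 - 277/140)) = -16538029/(67*(-684487/547540)) = -16538029/67*(-547540/684487) = 9055232398660/45860629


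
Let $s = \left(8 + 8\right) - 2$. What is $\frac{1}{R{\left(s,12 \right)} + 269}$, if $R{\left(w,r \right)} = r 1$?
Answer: $\frac{1}{281} \approx 0.0035587$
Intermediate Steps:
$s = 14$ ($s = 16 - 2 = 14$)
$R{\left(w,r \right)} = r$
$\frac{1}{R{\left(s,12 \right)} + 269} = \frac{1}{12 + 269} = \frac{1}{281}$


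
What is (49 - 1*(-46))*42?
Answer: 3990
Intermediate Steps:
(49 - 1*(-46))*42 = (49 + 46)*42 = 95*42 = 3990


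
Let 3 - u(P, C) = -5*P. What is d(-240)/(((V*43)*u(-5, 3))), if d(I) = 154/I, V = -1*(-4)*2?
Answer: 7/82560 ≈ 8.4787e-5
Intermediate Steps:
u(P, C) = 3 + 5*P (u(P, C) = 3 - (-5)*P = 3 + 5*P)
V = 8 (V = 4*2 = 8)
d(-240)/(((V*43)*u(-5, 3))) = (154/(-240))/(((8*43)*(3 + 5*(-5)))) = (154*(-1/240))/((344*(3 - 25))) = -77/(120*(344*(-22))) = -77/120/(-7568) = -77/120*(-1/7568) = 7/82560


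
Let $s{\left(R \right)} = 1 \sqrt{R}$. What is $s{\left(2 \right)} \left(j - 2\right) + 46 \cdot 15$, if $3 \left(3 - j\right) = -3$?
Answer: $690 + 2 \sqrt{2} \approx 692.83$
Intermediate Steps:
$s{\left(R \right)} = \sqrt{R}$
$j = 4$ ($j = 3 - -1 = 3 + 1 = 4$)
$s{\left(2 \right)} \left(j - 2\right) + 46 \cdot 15 = \sqrt{2} \left(4 - 2\right) + 46 \cdot 15 = \sqrt{2} \cdot 2 + 690 = 2 \sqrt{2} + 690 = 690 + 2 \sqrt{2}$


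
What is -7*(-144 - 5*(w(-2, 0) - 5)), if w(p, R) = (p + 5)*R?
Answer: 833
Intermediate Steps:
w(p, R) = R*(5 + p) (w(p, R) = (5 + p)*R = R*(5 + p))
-7*(-144 - 5*(w(-2, 0) - 5)) = -7*(-144 - 5*(0*(5 - 2) - 5)) = -7*(-144 - 5*(0*3 - 5)) = -7*(-144 - 5*(0 - 5)) = -7*(-144 - 5*(-5)) = -7*(-144 + 25) = -7*(-119) = 833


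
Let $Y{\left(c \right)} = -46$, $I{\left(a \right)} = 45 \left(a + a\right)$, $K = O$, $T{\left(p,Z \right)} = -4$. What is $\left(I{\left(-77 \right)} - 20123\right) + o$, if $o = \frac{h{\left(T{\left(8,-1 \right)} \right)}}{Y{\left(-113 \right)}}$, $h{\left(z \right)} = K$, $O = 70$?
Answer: $- \frac{622254}{23} \approx -27055.0$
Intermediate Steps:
$K = 70$
$h{\left(z \right)} = 70$
$I{\left(a \right)} = 90 a$ ($I{\left(a \right)} = 45 \cdot 2 a = 90 a$)
$o = - \frac{35}{23}$ ($o = \frac{70}{-46} = 70 \left(- \frac{1}{46}\right) = - \frac{35}{23} \approx -1.5217$)
$\left(I{\left(-77 \right)} - 20123\right) + o = \left(90 \left(-77\right) - 20123\right) - \frac{35}{23} = \left(-6930 - 20123\right) - \frac{35}{23} = -27053 - \frac{35}{23} = - \frac{622254}{23}$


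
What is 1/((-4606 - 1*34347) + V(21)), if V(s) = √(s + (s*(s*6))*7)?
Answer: -38953/1517317666 - √18543/1517317666 ≈ -2.5762e-5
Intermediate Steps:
V(s) = √(s + 42*s²) (V(s) = √(s + (s*(6*s))*7) = √(s + (6*s²)*7) = √(s + 42*s²))
1/((-4606 - 1*34347) + V(21)) = 1/((-4606 - 1*34347) + √(21*(1 + 42*21))) = 1/((-4606 - 34347) + √(21*(1 + 882))) = 1/(-38953 + √(21*883)) = 1/(-38953 + √18543)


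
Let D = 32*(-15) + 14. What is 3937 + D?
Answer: 3471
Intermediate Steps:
D = -466 (D = -480 + 14 = -466)
3937 + D = 3937 - 466 = 3471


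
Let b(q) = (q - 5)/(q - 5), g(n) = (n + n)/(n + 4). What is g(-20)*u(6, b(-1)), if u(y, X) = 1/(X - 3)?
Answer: -5/4 ≈ -1.2500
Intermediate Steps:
g(n) = 2*n/(4 + n) (g(n) = (2*n)/(4 + n) = 2*n/(4 + n))
b(q) = 1 (b(q) = (-5 + q)/(-5 + q) = 1)
u(y, X) = 1/(-3 + X)
g(-20)*u(6, b(-1)) = (2*(-20)/(4 - 20))/(-3 + 1) = (2*(-20)/(-16))/(-2) = (2*(-20)*(-1/16))*(-½) = (5/2)*(-½) = -5/4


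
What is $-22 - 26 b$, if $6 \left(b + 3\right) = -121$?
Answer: $\frac{1741}{3} \approx 580.33$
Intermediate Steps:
$b = - \frac{139}{6}$ ($b = -3 + \frac{1}{6} \left(-121\right) = -3 - \frac{121}{6} = - \frac{139}{6} \approx -23.167$)
$-22 - 26 b = -22 - - \frac{1807}{3} = -22 + \frac{1807}{3} = \frac{1741}{3}$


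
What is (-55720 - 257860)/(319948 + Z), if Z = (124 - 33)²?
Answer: -313580/328229 ≈ -0.95537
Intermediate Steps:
Z = 8281 (Z = 91² = 8281)
(-55720 - 257860)/(319948 + Z) = (-55720 - 257860)/(319948 + 8281) = -313580/328229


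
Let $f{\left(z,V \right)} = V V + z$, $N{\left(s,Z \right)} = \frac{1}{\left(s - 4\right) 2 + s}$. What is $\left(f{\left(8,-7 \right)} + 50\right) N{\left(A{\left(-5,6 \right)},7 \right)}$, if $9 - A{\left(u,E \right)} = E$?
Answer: $107$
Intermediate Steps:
$A{\left(u,E \right)} = 9 - E$
$N{\left(s,Z \right)} = \frac{1}{-8 + 3 s}$ ($N{\left(s,Z \right)} = \frac{1}{\left(-4 + s\right) 2 + s} = \frac{1}{\left(-8 + 2 s\right) + s} = \frac{1}{-8 + 3 s}$)
$f{\left(z,V \right)} = z + V^{2}$ ($f{\left(z,V \right)} = V^{2} + z = z + V^{2}$)
$\left(f{\left(8,-7 \right)} + 50\right) N{\left(A{\left(-5,6 \right)},7 \right)} = \frac{\left(8 + \left(-7\right)^{2}\right) + 50}{-8 + 3 \left(9 - 6\right)} = \frac{\left(8 + 49\right) + 50}{-8 + 3 \left(9 - 6\right)} = \frac{57 + 50}{-8 + 3 \cdot 3} = \frac{107}{-8 + 9} = \frac{107}{1} = 107 \cdot 1 = 107$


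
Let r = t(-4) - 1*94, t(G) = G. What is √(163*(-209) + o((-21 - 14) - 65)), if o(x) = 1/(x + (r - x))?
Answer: I*√6677134/14 ≈ 184.57*I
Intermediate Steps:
r = -98 (r = -4 - 1*94 = -4 - 94 = -98)
o(x) = -1/98 (o(x) = 1/(x + (-98 - x)) = 1/(-98) = -1/98)
√(163*(-209) + o((-21 - 14) - 65)) = √(163*(-209) - 1/98) = √(-34067 - 1/98) = √(-3338567/98) = I*√6677134/14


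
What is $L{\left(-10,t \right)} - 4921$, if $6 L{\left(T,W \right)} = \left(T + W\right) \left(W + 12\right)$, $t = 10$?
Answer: $-4921$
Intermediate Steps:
$L{\left(T,W \right)} = \frac{\left(12 + W\right) \left(T + W\right)}{6}$ ($L{\left(T,W \right)} = \frac{\left(T + W\right) \left(W + 12\right)}{6} = \frac{\left(T + W\right) \left(12 + W\right)}{6} = \frac{\left(12 + W\right) \left(T + W\right)}{6}$)
$L{\left(-10,t \right)} - 4921 = \left(2 \left(-10\right) + 2 \cdot 10 + \frac{10^{2}}{6} + \frac{1}{6} \left(-10\right) 10\right) - 4921 = \left(-20 + 20 + \frac{1}{6} \cdot 100 - \frac{50}{3}\right) - 4921 = \left(-20 + 20 + \frac{50}{3} - \frac{50}{3}\right) - 4921 = 0 - 4921 = -4921$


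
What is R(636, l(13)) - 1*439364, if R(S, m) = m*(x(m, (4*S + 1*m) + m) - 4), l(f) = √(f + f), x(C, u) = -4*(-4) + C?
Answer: -439338 + 12*√26 ≈ -4.3928e+5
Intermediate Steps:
x(C, u) = 16 + C
l(f) = √2*√f (l(f) = √(2*f) = √2*√f)
R(S, m) = m*(12 + m) (R(S, m) = m*((16 + m) - 4) = m*(12 + m))
R(636, l(13)) - 1*439364 = (√2*√13)*(12 + √2*√13) - 1*439364 = √26*(12 + √26) - 439364 = -439364 + √26*(12 + √26)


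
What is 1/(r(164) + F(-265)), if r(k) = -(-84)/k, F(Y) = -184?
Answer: -41/7523 ≈ -0.0054500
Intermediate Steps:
r(k) = 84/k
1/(r(164) + F(-265)) = 1/(84/164 - 184) = 1/(84*(1/164) - 184) = 1/(21/41 - 184) = 1/(-7523/41) = -41/7523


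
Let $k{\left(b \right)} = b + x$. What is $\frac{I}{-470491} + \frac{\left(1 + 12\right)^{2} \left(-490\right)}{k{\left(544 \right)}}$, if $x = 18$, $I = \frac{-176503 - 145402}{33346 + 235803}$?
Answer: $- \frac{5243205411838090}{35583643186679} \approx -147.35$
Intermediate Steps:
$I = - \frac{321905}{269149} \approx -1.196$
$k{\left(b \right)} = 18 + b$ ($k{\left(b \right)} = b + 18 = 18 + b$)
$\frac{I}{-470491} + \frac{\left(1 + 12\right)^{2} \left(-490\right)}{k{\left(544 \right)}} = - \frac{321905}{269149 \left(-470491\right)} + \frac{\left(1 + 12\right)^{2} \left(-490\right)}{18 + 544} = \left(- \frac{321905}{269149}\right) \left(- \frac{1}{470491}\right) + \frac{13^{2} \left(-490\right)}{562} = \frac{321905}{126632182159} + 169 \left(-490\right) \frac{1}{562} = \frac{321905}{126632182159} - \frac{41405}{281} = - \frac{5243205411838090}{35583643186679}$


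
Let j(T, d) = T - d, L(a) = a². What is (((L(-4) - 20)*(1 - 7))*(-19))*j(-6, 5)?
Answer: 5016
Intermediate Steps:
(((L(-4) - 20)*(1 - 7))*(-19))*j(-6, 5) = ((((-4)² - 20)*(1 - 7))*(-19))*(-6 - 1*5) = (((16 - 20)*(-6))*(-19))*(-6 - 5) = (-4*(-6)*(-19))*(-11) = (24*(-19))*(-11) = -456*(-11) = 5016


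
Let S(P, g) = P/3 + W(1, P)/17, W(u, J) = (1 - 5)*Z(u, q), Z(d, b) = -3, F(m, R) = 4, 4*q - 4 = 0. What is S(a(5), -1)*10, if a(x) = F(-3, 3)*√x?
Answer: 120/17 + 40*√5/3 ≈ 36.873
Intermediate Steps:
q = 1 (q = 1 + (¼)*0 = 1 + 0 = 1)
a(x) = 4*√x
W(u, J) = 12 (W(u, J) = (1 - 5)*(-3) = -4*(-3) = 12)
S(P, g) = 12/17 + P/3 (S(P, g) = P/3 + 12/17 = 12/17 + P/3)
S(a(5), -1)*10 = (12/17 + (4*√5)/3)*10 = (12/17 + 4*√5/3)*10 = 120/17 + 40*√5/3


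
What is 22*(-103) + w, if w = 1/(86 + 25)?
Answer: -251525/111 ≈ -2266.0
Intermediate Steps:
w = 1/111 ≈ 0.0090090
22*(-103) + w = 22*(-103) + 1/111 = -2266 + 1/111 = -251525/111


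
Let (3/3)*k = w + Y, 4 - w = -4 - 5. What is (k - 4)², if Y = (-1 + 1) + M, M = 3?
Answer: 144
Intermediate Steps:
w = 13 (w = 4 - (-4 - 5) = 4 - 1*(-9) = 4 + 9 = 13)
Y = 3 (Y = (-1 + 1) + 3 = 0 + 3 = 3)
k = 16 (k = 13 + 3 = 16)
(k - 4)² = (16 - 4)² = 12² = 144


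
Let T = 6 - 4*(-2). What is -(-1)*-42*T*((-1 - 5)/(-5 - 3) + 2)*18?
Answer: -29106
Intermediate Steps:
T = 14 (T = 6 + 8 = 14)
-(-1)*-42*T*((-1 - 5)/(-5 - 3) + 2)*18 = -(-1)*-588*((-1 - 5)/(-5 - 3) + 2)*18 = -(-1)*-588*(-6/(-8) + 2)*18 = -(-1)*-588*(-6*(-⅛) + 2)*18 = -(-1)*-588*(¾ + 2)*18 = -(-1)*-588*11/4*18 = -(-1)*-42*77/2*18 = -(-1)*(-1617*18) = -(-1)*(-29106) = -1*29106 = -29106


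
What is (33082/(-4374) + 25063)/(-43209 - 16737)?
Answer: -27398120/65550951 ≈ -0.41797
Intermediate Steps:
(33082/(-4374) + 25063)/(-43209 - 16737) = (33082*(-1/4374) + 25063)/(-59946) = (-16541/2187 + 25063)*(-1/59946) = (54796240/2187)*(-1/59946) = -27398120/65550951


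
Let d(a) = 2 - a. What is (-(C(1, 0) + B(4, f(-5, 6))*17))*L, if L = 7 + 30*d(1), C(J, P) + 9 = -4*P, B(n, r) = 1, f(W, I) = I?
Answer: -296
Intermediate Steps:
C(J, P) = -9 - 4*P
L = 37 (L = 7 + 30*(2 - 1*1) = 7 + 30*(2 - 1) = 7 + 30*1 = 7 + 30 = 37)
(-(C(1, 0) + B(4, f(-5, 6))*17))*L = -((-9 - 4*0) + 1*17)*37 = -((-9 + 0) + 17)*37 = -(-9 + 17)*37 = -1*8*37 = -8*37 = -296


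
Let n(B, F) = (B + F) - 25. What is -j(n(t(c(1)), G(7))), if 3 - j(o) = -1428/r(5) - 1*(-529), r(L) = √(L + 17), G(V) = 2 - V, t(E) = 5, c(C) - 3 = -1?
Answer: 526 - 714*√22/11 ≈ 221.55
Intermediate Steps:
c(C) = 2 (c(C) = 3 - 1 = 2)
r(L) = √(17 + L)
n(B, F) = -25 + B + F
j(o) = -526 + 714*√22/11 (j(o) = 3 - (-1428/√(17 + 5) - 1*(-529)) = 3 - (-1428*√22/22 + 529) = 3 - (-714*√22/11 + 529) = 3 - (529 - 714*√22/11) = 3 + (-529 + 714*√22/11) = -526 + 714*√22/11)
-j(n(t(c(1)), G(7))) = -(-526 + 714*√22/11) = 526 - 714*√22/11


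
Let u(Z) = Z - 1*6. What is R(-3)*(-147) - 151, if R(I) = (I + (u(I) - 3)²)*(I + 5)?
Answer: -41605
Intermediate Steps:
u(Z) = -6 + Z (u(Z) = Z - 6 = -6 + Z)
R(I) = (5 + I)*(I + (-9 + I)²) (R(I) = (I + ((-6 + I) - 3)²)*(I + 5) = (I + (-9 + I)²)*(5 + I) = (5 + I)*(I + (-9 + I)²))
R(-3)*(-147) - 151 = (405 + (-3)³ - 12*(-3)² - 4*(-3))*(-147) - 151 = (405 - 27 - 12*9 + 12)*(-147) - 151 = (405 - 27 - 108 + 12)*(-147) - 151 = 282*(-147) - 151 = -41454 - 151 = -41605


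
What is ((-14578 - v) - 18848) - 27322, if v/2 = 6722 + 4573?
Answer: -83338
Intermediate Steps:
v = 22590 (v = 2*(6722 + 4573) = 2*11295 = 22590)
((-14578 - v) - 18848) - 27322 = ((-14578 - 1*22590) - 18848) - 27322 = ((-14578 - 22590) - 18848) - 27322 = (-37168 - 18848) - 27322 = -56016 - 27322 = -83338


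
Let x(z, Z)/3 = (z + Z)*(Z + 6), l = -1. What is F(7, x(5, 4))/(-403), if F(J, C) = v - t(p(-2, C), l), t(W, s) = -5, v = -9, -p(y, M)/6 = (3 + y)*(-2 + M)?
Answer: 4/403 ≈ 0.0099256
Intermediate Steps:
p(y, M) = -6*(-2 + M)*(3 + y) (p(y, M) = -6*(3 + y)*(-2 + M) = -6*(-2 + M)*(3 + y))
x(z, Z) = 3*(6 + Z)*(Z + z) (x(z, Z) = 3*((z + Z)*(Z + 6)) = 3*((Z + z)*(6 + Z)) = 3*((6 + Z)*(Z + z)) = 3*(6 + Z)*(Z + z))
F(J, C) = -4 (F(J, C) = -9 - 1*(-5) = -9 + 5 = -4)
F(7, x(5, 4))/(-403) = -4/(-403) = -4*(-1/403) = 4/403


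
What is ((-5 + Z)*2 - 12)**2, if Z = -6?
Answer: 1156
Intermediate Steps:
((-5 + Z)*2 - 12)**2 = ((-5 - 6)*2 - 12)**2 = (-11*2 - 12)**2 = (-22 - 12)**2 = (-34)**2 = 1156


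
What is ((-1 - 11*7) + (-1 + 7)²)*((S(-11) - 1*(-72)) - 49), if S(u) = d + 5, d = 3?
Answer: -1302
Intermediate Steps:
S(u) = 8 (S(u) = 3 + 5 = 8)
((-1 - 11*7) + (-1 + 7)²)*((S(-11) - 1*(-72)) - 49) = ((-1 - 11*7) + (-1 + 7)²)*((8 - 1*(-72)) - 49) = ((-1 - 77) + 6²)*((8 + 72) - 49) = (-78 + 36)*(80 - 49) = -42*31 = -1302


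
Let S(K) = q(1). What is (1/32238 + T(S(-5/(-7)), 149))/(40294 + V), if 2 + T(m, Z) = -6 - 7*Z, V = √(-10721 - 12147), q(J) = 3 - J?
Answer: -682623414139/26171280751176 + 33882137*I*√5717/26171280751176 ≈ -0.026083 + 9.7888e-5*I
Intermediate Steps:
S(K) = 2 (S(K) = 3 - 1*1 = 3 - 1 = 2)
V = 2*I*√5717 (V = √(-22868) = 2*I*√5717 ≈ 151.22*I)
T(m, Z) = -8 - 7*Z (T(m, Z) = -2 + (-6 - 7*Z) = -8 - 7*Z)
(1/32238 + T(S(-5/(-7)), 149))/(40294 + V) = (1/32238 + (-8 - 7*149))/(40294 + 2*I*√5717) = (1/32238 + (-8 - 1043))/(40294 + 2*I*√5717) = (1/32238 - 1051)/(40294 + 2*I*√5717) = -33882137/(32238*(40294 + 2*I*√5717))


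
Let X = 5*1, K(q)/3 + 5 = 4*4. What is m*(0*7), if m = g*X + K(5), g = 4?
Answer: 0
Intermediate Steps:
K(q) = 33 (K(q) = -15 + 3*(4*4) = -15 + 3*16 = -15 + 48 = 33)
X = 5
m = 53 (m = 4*5 + 33 = 20 + 33 = 53)
m*(0*7) = 53*(0*7) = 53*0 = 0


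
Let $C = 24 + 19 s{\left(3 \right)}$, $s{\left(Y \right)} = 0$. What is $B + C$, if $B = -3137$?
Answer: $-3113$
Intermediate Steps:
$C = 24$ ($C = 24 + 19 \cdot 0 = 24 + 0 = 24$)
$B + C = -3137 + 24 = -3113$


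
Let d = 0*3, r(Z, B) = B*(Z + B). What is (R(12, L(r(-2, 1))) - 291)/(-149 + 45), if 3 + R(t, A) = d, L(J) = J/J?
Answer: 147/52 ≈ 2.8269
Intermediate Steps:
r(Z, B) = B*(B + Z)
L(J) = 1
d = 0
R(t, A) = -3 (R(t, A) = -3 + 0 = -3)
(R(12, L(r(-2, 1))) - 291)/(-149 + 45) = (-3 - 291)/(-149 + 45) = -294/(-104) = -294*(-1/104) = 147/52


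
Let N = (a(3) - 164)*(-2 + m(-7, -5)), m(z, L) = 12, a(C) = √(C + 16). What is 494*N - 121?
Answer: -810281 + 4940*√19 ≈ -7.8875e+5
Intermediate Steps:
a(C) = √(16 + C)
N = -1640 + 10*√19 (N = (√(16 + 3) - 164)*(-2 + 12) = (√19 - 164)*10 = (-164 + √19)*10 = -1640 + 10*√19 ≈ -1596.4)
494*N - 121 = 494*(-1640 + 10*√19) - 121 = (-810160 + 4940*√19) - 121 = -810281 + 4940*√19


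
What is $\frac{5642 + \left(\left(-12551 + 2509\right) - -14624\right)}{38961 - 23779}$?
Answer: $\frac{5112}{7591} \approx 0.67343$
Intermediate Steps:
$\frac{5642 + \left(\left(-12551 + 2509\right) - -14624\right)}{38961 - 23779} = \frac{5642 + \left(-10042 + 14624\right)}{15182} = \left(5642 + 4582\right) \frac{1}{15182} = 10224 \cdot \frac{1}{15182} = \frac{5112}{7591}$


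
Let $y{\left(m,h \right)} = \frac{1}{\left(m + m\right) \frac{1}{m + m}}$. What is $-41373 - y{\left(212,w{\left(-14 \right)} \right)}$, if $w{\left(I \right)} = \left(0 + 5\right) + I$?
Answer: $-41374$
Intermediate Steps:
$w{\left(I \right)} = 5 + I$
$y{\left(m,h \right)} = 1$ ($y{\left(m,h \right)} = \frac{1}{2 m \frac{1}{2 m}} = 1^{-1} = 1$)
$-41373 - y{\left(212,w{\left(-14 \right)} \right)} = -41373 - 1 = -41374$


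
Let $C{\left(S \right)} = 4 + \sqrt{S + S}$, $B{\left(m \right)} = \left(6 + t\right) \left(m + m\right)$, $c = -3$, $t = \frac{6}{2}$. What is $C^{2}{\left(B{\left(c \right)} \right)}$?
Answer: $-92 + 48 i \sqrt{3} \approx -92.0 + 83.138 i$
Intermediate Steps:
$t = 3$ ($t = 6 \cdot \frac{1}{2} = 3$)
$B{\left(m \right)} = 18 m$ ($B{\left(m \right)} = \left(6 + 3\right) \left(m + m\right) = 9 \cdot 2 m = 18 m$)
$C{\left(S \right)} = 4 + \sqrt{2} \sqrt{S}$ ($C{\left(S \right)} = 4 + \sqrt{2 S} = 4 + \sqrt{2} \sqrt{S}$)
$C^{2}{\left(B{\left(c \right)} \right)} = \left(4 + \sqrt{2} \sqrt{18 \left(-3\right)}\right)^{2} = \left(4 + \sqrt{2} \sqrt{-54}\right)^{2} = \left(4 + \sqrt{2} \cdot 3 i \sqrt{6}\right)^{2} = \left(4 + 6 i \sqrt{3}\right)^{2}$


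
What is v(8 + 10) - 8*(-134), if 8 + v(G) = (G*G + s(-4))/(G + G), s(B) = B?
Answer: 9656/9 ≈ 1072.9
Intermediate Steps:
v(G) = -8 + (-4 + G²)/(2*G) (v(G) = -8 + (G*G - 4)/(G + G) = -8 + (G² - 4)/((2*G)) = -8 + (-4 + G²)*(1/(2*G)) = -8 + (-4 + G²)/(2*G))
v(8 + 10) - 8*(-134) = (-8 + (8 + 10)/2 - 2/(8 + 10)) - 8*(-134) = (-8 + (½)*18 - 2/18) + 1072 = (-8 + 9 - 2*1/18) + 1072 = (-8 + 9 - ⅑) + 1072 = 8/9 + 1072 = 9656/9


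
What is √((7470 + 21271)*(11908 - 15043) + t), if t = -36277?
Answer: 4*I*√5633707 ≈ 9494.2*I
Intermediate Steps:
√((7470 + 21271)*(11908 - 15043) + t) = √((7470 + 21271)*(11908 - 15043) - 36277) = √(28741*(-3135) - 36277) = √(-90103035 - 36277) = √(-90139312) = 4*I*√5633707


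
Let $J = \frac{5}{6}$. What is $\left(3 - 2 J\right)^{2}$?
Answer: $\frac{16}{9} \approx 1.7778$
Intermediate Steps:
$J = \frac{5}{6}$ ($J = 5 \cdot \frac{1}{6} = \frac{5}{6} \approx 0.83333$)
$\left(3 - 2 J\right)^{2} = \left(3 - \frac{5}{3}\right)^{2} = \left(\frac{4}{3}\right)^{2} = \frac{16}{9}$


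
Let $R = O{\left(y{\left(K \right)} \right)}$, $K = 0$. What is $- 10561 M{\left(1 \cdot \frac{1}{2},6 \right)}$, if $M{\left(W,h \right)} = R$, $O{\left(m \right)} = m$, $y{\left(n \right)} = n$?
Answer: $0$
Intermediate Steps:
$R = 0$
$M{\left(W,h \right)} = 0$
$- 10561 M{\left(1 \cdot \frac{1}{2},6 \right)} = \left(-10561\right) 0 = 0$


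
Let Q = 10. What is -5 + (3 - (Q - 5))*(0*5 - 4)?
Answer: 3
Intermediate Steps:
-5 + (3 - (Q - 5))*(0*5 - 4) = -5 + (3 - (10 - 5))*(0*5 - 4) = -5 + (3 - 1*5)*(0 - 4) = -5 + (3 - 5)*(-4) = -5 - 2*(-4) = -5 + 8 = 3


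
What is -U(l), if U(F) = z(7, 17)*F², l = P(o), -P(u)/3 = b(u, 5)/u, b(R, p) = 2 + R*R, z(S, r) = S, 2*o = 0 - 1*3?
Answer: -2023/4 ≈ -505.75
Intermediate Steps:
o = -3/2 (o = (0 - 1*3)/2 = (0 - 3)/2 = (½)*(-3) = -3/2 ≈ -1.5000)
b(R, p) = 2 + R²
P(u) = -3*(2 + u²)/u
l = 17/2 (l = -6/(-3/2) - 3*(-3/2) = -6*(-⅔) + 9/2 = 4 + 9/2 = 17/2 ≈ 8.5000)
U(F) = 7*F²
-U(l) = -7*(17/2)² = -7*289/4 = -1*2023/4 = -2023/4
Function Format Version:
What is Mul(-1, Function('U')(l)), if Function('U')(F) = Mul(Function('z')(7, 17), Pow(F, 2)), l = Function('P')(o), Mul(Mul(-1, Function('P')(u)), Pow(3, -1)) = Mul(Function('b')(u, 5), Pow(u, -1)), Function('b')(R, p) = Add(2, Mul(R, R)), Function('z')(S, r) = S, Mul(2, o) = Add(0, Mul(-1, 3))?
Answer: Rational(-2023, 4) ≈ -505.75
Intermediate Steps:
o = Rational(-3, 2) (o = Mul(Rational(1, 2), Add(0, Mul(-1, 3))) = Mul(Rational(1, 2), Add(0, -3)) = Mul(Rational(1, 2), -3) = Rational(-3, 2) ≈ -1.5000)
Function('b')(R, p) = Add(2, Pow(R, 2))
Function('P')(u) = Mul(-3, Pow(u, -1), Add(2, Pow(u, 2))) (Function('P')(u) = Mul(-3, Mul(Add(2, Pow(u, 2)), Pow(u, -1))) = Mul(-3, Mul(Pow(u, -1), Add(2, Pow(u, 2)))) = Mul(-3, Pow(u, -1), Add(2, Pow(u, 2))))
l = Rational(17, 2) (l = Add(Mul(-6, Pow(Rational(-3, 2), -1)), Mul(-3, Rational(-3, 2))) = Add(Mul(-6, Rational(-2, 3)), Rational(9, 2)) = Add(4, Rational(9, 2)) = Rational(17, 2) ≈ 8.5000)
Function('U')(F) = Mul(7, Pow(F, 2))
Mul(-1, Function('U')(l)) = Mul(-1, Mul(7, Pow(Rational(17, 2), 2))) = Mul(-1, Mul(7, Rational(289, 4))) = Mul(-1, Rational(2023, 4)) = Rational(-2023, 4)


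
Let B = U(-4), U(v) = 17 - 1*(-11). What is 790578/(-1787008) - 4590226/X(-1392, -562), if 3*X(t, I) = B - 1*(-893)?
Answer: -4101506645627/274305728 ≈ -14952.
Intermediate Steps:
U(v) = 28 (U(v) = 17 + 11 = 28)
B = 28
X(t, I) = 307 (X(t, I) = (28 - 1*(-893))/3 = (28 + 893)/3 = (1/3)*921 = 307)
790578/(-1787008) - 4590226/X(-1392, -562) = 790578/(-1787008) - 4590226/307 = 790578*(-1/1787008) - 4590226*1/307 = -395289/893504 - 4590226/307 = -4101506645627/274305728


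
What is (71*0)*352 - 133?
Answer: -133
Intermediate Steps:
(71*0)*352 - 133 = 0*352 - 133 = 0 - 133 = -133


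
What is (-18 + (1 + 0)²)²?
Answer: 289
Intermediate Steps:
(-18 + (1 + 0)²)² = (-18 + 1²)² = (-18 + 1)² = (-17)² = 289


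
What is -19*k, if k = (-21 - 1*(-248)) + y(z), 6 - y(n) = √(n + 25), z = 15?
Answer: -4427 + 38*√10 ≈ -4306.8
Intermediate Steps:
y(n) = 6 - √(25 + n) (y(n) = 6 - √(n + 25) = 6 - √(25 + n))
k = 233 - 2*√10 (k = (-21 - 1*(-248)) + (6 - √(25 + 15)) = (-21 + 248) + (6 - √40) = 227 + (6 - 2*√10) = 233 - 2*√10 ≈ 226.68)
-19*k = -19*(233 - 2*√10) = -4427 + 38*√10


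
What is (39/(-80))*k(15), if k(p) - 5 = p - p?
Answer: -39/16 ≈ -2.4375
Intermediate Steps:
k(p) = 5 (k(p) = 5 + (p - p) = 5 + 0 = 5)
(39/(-80))*k(15) = (39/(-80))*5 = (39*(-1/80))*5 = -39/80*5 = -39/16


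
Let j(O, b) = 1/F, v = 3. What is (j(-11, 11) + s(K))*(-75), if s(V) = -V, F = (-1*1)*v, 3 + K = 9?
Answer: 475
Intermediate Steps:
K = 6 (K = -3 + 9 = 6)
F = -3 (F = -1*1*3 = -1*3 = -3)
j(O, b) = -⅓ (j(O, b) = 1/(-3) = -⅓)
(j(-11, 11) + s(K))*(-75) = (-⅓ - 1*6)*(-75) = (-⅓ - 6)*(-75) = -19/3*(-75) = 475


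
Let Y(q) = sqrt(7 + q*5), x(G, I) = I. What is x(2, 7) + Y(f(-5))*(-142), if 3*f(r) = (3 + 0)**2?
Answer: 7 - 142*sqrt(22) ≈ -659.04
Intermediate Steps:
f(r) = 3 (f(r) = (3 + 0)**2/3 = (1/3)*3**2 = (1/3)*9 = 3)
Y(q) = sqrt(7 + 5*q)
x(2, 7) + Y(f(-5))*(-142) = 7 + sqrt(7 + 5*3)*(-142) = 7 + sqrt(7 + 15)*(-142) = 7 + sqrt(22)*(-142) = 7 - 142*sqrt(22)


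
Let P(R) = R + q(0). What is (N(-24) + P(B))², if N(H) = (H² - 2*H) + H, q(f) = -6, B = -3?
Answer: 349281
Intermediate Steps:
P(R) = -6 + R (P(R) = R - 6 = -6 + R)
N(H) = H² - H
(N(-24) + P(B))² = (-24*(-1 - 24) + (-6 - 3))² = (-24*(-25) - 9)² = (600 - 9)² = 591² = 349281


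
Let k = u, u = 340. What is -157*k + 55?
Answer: -53325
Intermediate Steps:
k = 340
-157*k + 55 = -157*340 + 55 = -53380 + 55 = -53325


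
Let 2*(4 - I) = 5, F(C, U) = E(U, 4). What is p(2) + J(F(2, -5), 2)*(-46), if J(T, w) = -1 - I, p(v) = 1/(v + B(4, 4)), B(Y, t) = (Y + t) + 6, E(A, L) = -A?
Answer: 1841/16 ≈ 115.06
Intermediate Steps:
F(C, U) = -U
I = 3/2 (I = 4 - ½*5 = 4 - 5/2 = 3/2 ≈ 1.5000)
B(Y, t) = 6 + Y + t
p(v) = 1/(14 + v) (p(v) = 1/(v + (6 + 4 + 4)) = 1/(v + 14) = 1/(14 + v))
J(T, w) = -5/2 (J(T, w) = -1 - 1*3/2 = -1 - 3/2 = -5/2)
p(2) + J(F(2, -5), 2)*(-46) = 1/(14 + 2) - 5/2*(-46) = 1/16 + 115 = 1841/16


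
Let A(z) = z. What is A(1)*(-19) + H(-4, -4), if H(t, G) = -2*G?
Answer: -11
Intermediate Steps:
A(1)*(-19) + H(-4, -4) = 1*(-19) - 2*(-4) = -19 + 8 = -11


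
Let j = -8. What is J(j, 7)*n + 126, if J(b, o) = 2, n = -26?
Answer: 74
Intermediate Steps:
J(j, 7)*n + 126 = 2*(-26) + 126 = -52 + 126 = 74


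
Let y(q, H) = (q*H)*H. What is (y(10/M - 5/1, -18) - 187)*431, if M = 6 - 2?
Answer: -429707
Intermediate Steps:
M = 4
y(q, H) = q*H² (y(q, H) = (H*q)*H = q*H²)
(y(10/M - 5/1, -18) - 187)*431 = ((10/4 - 5/1)*(-18)² - 187)*431 = ((10*(¼) - 5*1)*324 - 187)*431 = ((5/2 - 5)*324 - 187)*431 = (-5/2*324 - 187)*431 = (-810 - 187)*431 = -997*431 = -429707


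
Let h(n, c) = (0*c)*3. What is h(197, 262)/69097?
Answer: 0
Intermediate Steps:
h(n, c) = 0 (h(n, c) = 0*3 = 0)
h(197, 262)/69097 = 0/69097 = 0*(1/69097) = 0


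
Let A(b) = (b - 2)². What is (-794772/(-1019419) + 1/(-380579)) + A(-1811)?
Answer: 1275243902275628938/387969463601 ≈ 3.2870e+6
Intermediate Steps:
A(b) = (-2 + b)²
(-794772/(-1019419) + 1/(-380579)) + A(-1811) = (-794772/(-1019419) + 1/(-380579)) + (-2 - 1811)² = (-794772*(-1/1019419) - 1/380579) + (-1813)² = (794772/1019419 - 1/380579) + 3286969 = 302472513569/387969463601 + 3286969 = 1275243902275628938/387969463601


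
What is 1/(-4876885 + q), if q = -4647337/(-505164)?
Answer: -505164/2463622086803 ≈ -2.0505e-7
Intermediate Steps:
q = 4647337/505164 (q = -4647337*(-1/505164) = 4647337/505164 ≈ 9.1997)
1/(-4876885 + q) = 1/(-4876885 + 4647337/505164) = 1/(-2463622086803/505164) = -505164/2463622086803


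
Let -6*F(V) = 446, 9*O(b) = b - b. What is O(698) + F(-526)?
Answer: -223/3 ≈ -74.333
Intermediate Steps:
O(b) = 0 (O(b) = (b - b)/9 = (⅑)*0 = 0)
F(V) = -223/3 (F(V) = -⅙*446 = -223/3)
O(698) + F(-526) = 0 - 223/3 = -223/3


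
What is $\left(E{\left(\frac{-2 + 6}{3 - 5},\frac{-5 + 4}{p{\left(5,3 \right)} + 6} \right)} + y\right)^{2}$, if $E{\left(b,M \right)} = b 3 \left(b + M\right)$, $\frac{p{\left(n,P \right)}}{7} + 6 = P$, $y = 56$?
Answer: $\frac{114244}{25} \approx 4569.8$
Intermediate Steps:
$p{\left(n,P \right)} = -42 + 7 P$
$E{\left(b,M \right)} = 3 b \left(M + b\right)$
$\left(E{\left(\frac{-2 + 6}{3 - 5},\frac{-5 + 4}{p{\left(5,3 \right)} + 6} \right)} + y\right)^{2} = \left(3 \frac{-2 + 6}{3 - 5} \left(\frac{-5 + 4}{\left(-42 + 7 \cdot 3\right) + 6} + \frac{-2 + 6}{3 - 5}\right) + 56\right)^{2} = \left(3 \frac{4}{-2} \left(- \frac{1}{\left(-42 + 21\right) + 6} + \frac{4}{-2}\right) + 56\right)^{2} = \left(3 \cdot 4 \left(- \frac{1}{2}\right) \left(- \frac{1}{-21 + 6} + 4 \left(- \frac{1}{2}\right)\right) + 56\right)^{2} = \left(3 \left(-2\right) \left(- \frac{1}{-15} - 2\right) + 56\right)^{2} = \left(3 \left(-2\right) \left(\left(-1\right) \left(- \frac{1}{15}\right) - 2\right) + 56\right)^{2} = \left(3 \left(-2\right) \left(\frac{1}{15} - 2\right) + 56\right)^{2} = \left(3 \left(-2\right) \left(- \frac{29}{15}\right) + 56\right)^{2} = \left(\frac{58}{5} + 56\right)^{2} = \left(\frac{338}{5}\right)^{2} = \frac{114244}{25}$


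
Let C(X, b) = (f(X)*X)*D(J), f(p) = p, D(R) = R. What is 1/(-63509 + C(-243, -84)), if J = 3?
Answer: 1/113638 ≈ 8.7999e-6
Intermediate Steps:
C(X, b) = 3*X² (C(X, b) = (X*X)*3 = X²*3 = 3*X²)
1/(-63509 + C(-243, -84)) = 1/(-63509 + 3*(-243)²) = 1/(-63509 + 3*59049) = 1/(-63509 + 177147) = 1/113638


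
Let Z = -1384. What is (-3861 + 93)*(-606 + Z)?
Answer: 7498320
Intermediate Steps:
(-3861 + 93)*(-606 + Z) = (-3861 + 93)*(-606 - 1384) = -3768*(-1990) = 7498320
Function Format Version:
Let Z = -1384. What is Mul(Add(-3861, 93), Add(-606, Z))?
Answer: 7498320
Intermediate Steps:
Mul(Add(-3861, 93), Add(-606, Z)) = Mul(Add(-3861, 93), Add(-606, -1384)) = Mul(-3768, -1990) = 7498320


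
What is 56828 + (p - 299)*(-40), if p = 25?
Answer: 67788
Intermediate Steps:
56828 + (p - 299)*(-40) = 56828 + (25 - 299)*(-40) = 56828 - 274*(-40) = 56828 + 10960 = 67788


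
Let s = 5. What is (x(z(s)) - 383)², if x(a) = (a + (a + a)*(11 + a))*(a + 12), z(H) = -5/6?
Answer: 246521401/729 ≈ 3.3816e+5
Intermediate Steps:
z(H) = -⅚ (z(H) = -5*⅙ = -⅚)
x(a) = (12 + a)*(a + 2*a*(11 + a)) (x(a) = (a + (2*a)*(11 + a))*(12 + a) = (a + 2*a*(11 + a))*(12 + a) = (12 + a)*(a + 2*a*(11 + a)))
(x(z(s)) - 383)² = (-5*(276 + 2*(-⅚)² + 47*(-⅚))/6 - 383)² = (-5*(276 + 2*(25/36) - 235/6)/6 - 383)² = (-5*(276 + 25/18 - 235/6)/6 - 383)² = (-⅚*2144/9 - 383)² = (-5360/27 - 383)² = (-15701/27)² = 246521401/729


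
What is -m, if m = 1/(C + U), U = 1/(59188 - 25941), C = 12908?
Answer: -33247/429152277 ≈ -7.7471e-5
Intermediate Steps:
U = 1/33247 ≈ 3.0078e-5
m = 33247/429152277 (m = 1/(12908 + 1/33247) = 1/(429152277/33247) = 33247/429152277 ≈ 7.7471e-5)
-m = -1*33247/429152277 = -33247/429152277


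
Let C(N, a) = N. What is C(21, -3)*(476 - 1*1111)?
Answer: -13335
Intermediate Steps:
C(21, -3)*(476 - 1*1111) = 21*(476 - 1*1111) = 21*(476 - 1111) = 21*(-635) = -13335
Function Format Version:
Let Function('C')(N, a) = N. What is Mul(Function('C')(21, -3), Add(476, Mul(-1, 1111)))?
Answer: -13335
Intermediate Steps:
Mul(Function('C')(21, -3), Add(476, Mul(-1, 1111))) = Mul(21, Add(476, Mul(-1, 1111))) = Mul(21, Add(476, -1111)) = Mul(21, -635) = -13335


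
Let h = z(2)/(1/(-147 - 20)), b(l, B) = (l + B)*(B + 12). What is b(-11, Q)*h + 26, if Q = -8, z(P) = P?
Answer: 25410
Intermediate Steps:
b(l, B) = (12 + B)*(B + l) (b(l, B) = (B + l)*(12 + B) = (12 + B)*(B + l))
h = -334 (h = 2/(1/(-147 - 20)) = 2/(1/(-167)) = 2/(-1/167) = 2*(-167) = -334)
b(-11, Q)*h + 26 = ((-8)² + 12*(-8) + 12*(-11) - 8*(-11))*(-334) + 26 = (64 - 96 - 132 + 88)*(-334) + 26 = -76*(-334) + 26 = 25384 + 26 = 25410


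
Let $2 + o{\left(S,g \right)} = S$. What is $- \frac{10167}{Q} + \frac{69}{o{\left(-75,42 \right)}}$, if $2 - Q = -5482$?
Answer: $- \frac{387085}{140756} \approx -2.75$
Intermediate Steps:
$Q = 5484$ ($Q = 2 - -5482 = 2 + 5482 = 5484$)
$o{\left(S,g \right)} = -2 + S$
$- \frac{10167}{Q} + \frac{69}{o{\left(-75,42 \right)}} = - \frac{10167}{5484} + \frac{69}{-2 - 75} = \left(-10167\right) \frac{1}{5484} + \frac{69}{-77} = - \frac{3389}{1828} + 69 \left(- \frac{1}{77}\right) = - \frac{3389}{1828} - \frac{69}{77} = - \frac{387085}{140756}$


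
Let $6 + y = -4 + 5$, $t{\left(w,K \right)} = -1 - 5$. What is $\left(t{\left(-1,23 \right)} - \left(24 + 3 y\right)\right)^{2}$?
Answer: $225$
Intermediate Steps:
$t{\left(w,K \right)} = -6$
$y = -5$ ($y = -6 + \left(-4 + 5\right) = -6 + 1 = -5$)
$\left(t{\left(-1,23 \right)} - \left(24 + 3 y\right)\right)^{2} = \left(-6 + \left(12 \left(-2\right) - -15\right)\right)^{2} = \left(-6 + \left(-24 + 15\right)\right)^{2} = \left(-6 - 9\right)^{2} = \left(-15\right)^{2} = 225$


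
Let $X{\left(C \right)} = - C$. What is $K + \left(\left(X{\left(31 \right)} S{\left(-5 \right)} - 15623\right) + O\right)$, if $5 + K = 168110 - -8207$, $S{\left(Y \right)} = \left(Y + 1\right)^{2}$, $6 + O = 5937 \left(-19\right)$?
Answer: $47384$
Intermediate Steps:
$O = -112809$ ($O = -6 + 5937 \left(-19\right) = -6 - 112803 = -112809$)
$S{\left(Y \right)} = \left(1 + Y\right)^{2}$
$K = 176312$ ($K = -5 + \left(168110 - -8207\right) = -5 + \left(168110 + 8207\right) = -5 + 176317 = 176312$)
$K + \left(\left(X{\left(31 \right)} S{\left(-5 \right)} - 15623\right) + O\right) = 176312 - \left(128432 - \left(-1\right) 31 \left(1 - 5\right)^{2}\right) = 176312 - \left(128432 + 496\right) = 176312 - 128928 = 47384$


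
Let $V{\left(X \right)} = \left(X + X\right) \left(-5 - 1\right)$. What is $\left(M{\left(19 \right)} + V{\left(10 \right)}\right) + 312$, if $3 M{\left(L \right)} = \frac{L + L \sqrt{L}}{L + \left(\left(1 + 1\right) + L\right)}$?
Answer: $\frac{23059}{120} + \frac{19 \sqrt{19}}{120} \approx 192.85$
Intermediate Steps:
$V{\left(X \right)} = - 12 X$ ($V{\left(X \right)} = 2 X \left(-6\right) = - 12 X$)
$M{\left(L \right)} = \frac{L + L^{\frac{3}{2}}}{3 \left(2 + 2 L\right)}$ ($M{\left(L \right)} = \frac{\left(L + L \sqrt{L}\right) \frac{1}{L + \left(\left(1 + 1\right) + L\right)}}{3} = \frac{\left(L + L^{\frac{3}{2}}\right) \frac{1}{L + \left(2 + L\right)}}{3} = \frac{\left(L + L^{\frac{3}{2}}\right) \frac{1}{2 + 2 L}}{3} = \frac{\frac{1}{2 + 2 L} \left(L + L^{\frac{3}{2}}\right)}{3} = \frac{L + L^{\frac{3}{2}}}{3 \left(2 + 2 L\right)}$)
$\left(M{\left(19 \right)} + V{\left(10 \right)}\right) + 312 = \left(\frac{19 + 19^{\frac{3}{2}}}{6 \left(1 + 19\right)} - 120\right) + 312 = \left(\frac{19 + 19 \sqrt{19}}{6 \cdot 20} - 120\right) + 312 = \left(\frac{1}{6} \cdot \frac{1}{20} \left(19 + 19 \sqrt{19}\right) - 120\right) + 312 = \left(\left(\frac{19}{120} + \frac{19 \sqrt{19}}{120}\right) - 120\right) + 312 = \left(- \frac{14381}{120} + \frac{19 \sqrt{19}}{120}\right) + 312 = \frac{23059}{120} + \frac{19 \sqrt{19}}{120}$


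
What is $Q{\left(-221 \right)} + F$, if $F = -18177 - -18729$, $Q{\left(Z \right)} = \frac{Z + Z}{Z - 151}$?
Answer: $\frac{102893}{186} \approx 553.19$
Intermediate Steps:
$Q{\left(Z \right)} = \frac{2 Z}{-151 + Z}$
$F = 552$ ($F = -18177 + 18729 = 552$)
$Q{\left(-221 \right)} + F = 2 \left(-221\right) \frac{1}{-151 - 221} + 552 = 2 \left(-221\right) \frac{1}{-372} + 552 = 2 \left(-221\right) \left(- \frac{1}{372}\right) + 552 = \frac{221}{186} + 552 = \frac{102893}{186}$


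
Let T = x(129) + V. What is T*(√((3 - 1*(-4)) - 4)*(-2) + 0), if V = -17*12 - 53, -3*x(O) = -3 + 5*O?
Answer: 942*√3 ≈ 1631.6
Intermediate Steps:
x(O) = 1 - 5*O/3 (x(O) = -(-3 + 5*O)/3 = 1 - 5*O/3)
V = -257 (V = -204 - 53 = -257)
T = -471 (T = (1 - 5/3*129) - 257 = (1 - 215) - 257 = -214 - 257 = -471)
T*(√((3 - 1*(-4)) - 4)*(-2) + 0) = -471*(√((3 - 1*(-4)) - 4)*(-2) + 0) = -471*(√((3 + 4) - 4)*(-2) + 0) = -471*(√(7 - 4)*(-2) + 0) = -471*(√3*(-2) + 0) = -471*(-2*√3 + 0) = -(-942)*√3 = 942*√3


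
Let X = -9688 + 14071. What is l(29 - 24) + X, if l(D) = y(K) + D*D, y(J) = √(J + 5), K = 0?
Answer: 4408 + √5 ≈ 4410.2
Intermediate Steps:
y(J) = √(5 + J)
X = 4383
l(D) = √5 + D² (l(D) = √(5 + 0) + D*D = √5 + D²)
l(29 - 24) + X = (√5 + (29 - 24)²) + 4383 = (√5 + 5²) + 4383 = (√5 + 25) + 4383 = (25 + √5) + 4383 = 4408 + √5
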